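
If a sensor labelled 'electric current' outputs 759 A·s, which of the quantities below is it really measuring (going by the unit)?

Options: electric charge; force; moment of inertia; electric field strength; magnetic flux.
electric charge

electric current should have units dimensionally equivalent to A (e.g. A).
The given unit 'A·s' reduces to A * s. Of the listed options, that is the dimensionality of electric charge.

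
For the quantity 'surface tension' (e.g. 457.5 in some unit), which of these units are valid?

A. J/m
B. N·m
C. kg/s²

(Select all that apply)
C

surface tension has SI base units: kg / s^2

Checking each option against kg / s^2:
  A. J/m: ✗ does not match
  B. N·m: ✗ does not match
  C. kg/s²: ✓ matches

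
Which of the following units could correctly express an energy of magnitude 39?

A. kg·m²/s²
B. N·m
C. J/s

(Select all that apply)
A, B

energy has SI base units: kg * m^2 / s^2

Checking each option against kg * m^2 / s^2:
  A. kg·m²/s²: ✓ matches
  B. N·m: ✓ matches
  C. J/s: ✗ does not match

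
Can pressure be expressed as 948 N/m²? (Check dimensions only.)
Yes

pressure has SI base units: kg / (m * s^2)
N/m² reduces to the same SI base units, so it is a valid unit for pressure.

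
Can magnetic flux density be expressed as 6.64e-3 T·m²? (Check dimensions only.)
No

magnetic flux density has SI base units: kg / (A * s^2)
T·m² does NOT reduce to kg / (A * s^2); a valid unit for magnetic flux density would be e.g. T.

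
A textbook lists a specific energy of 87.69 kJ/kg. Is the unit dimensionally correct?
Yes

specific energy has SI base units: m^2 / s^2
kJ/kg reduces to the same SI base units, so it is a valid unit for specific energy.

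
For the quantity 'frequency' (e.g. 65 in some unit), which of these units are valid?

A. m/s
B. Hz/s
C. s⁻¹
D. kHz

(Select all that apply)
C, D

frequency has SI base units: 1 / s

Checking each option against 1 / s:
  A. m/s: ✗ does not match
  B. Hz/s: ✗ does not match
  C. s⁻¹: ✓ matches
  D. kHz: ✓ matches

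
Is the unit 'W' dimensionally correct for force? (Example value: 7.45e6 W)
No

force has SI base units: kg * m / s^2
W does NOT reduce to kg * m / s^2; a valid unit for force would be e.g. N.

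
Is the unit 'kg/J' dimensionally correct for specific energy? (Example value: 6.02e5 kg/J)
No

specific energy has SI base units: m^2 / s^2
kg/J does NOT reduce to m^2 / s^2; a valid unit for specific energy would be e.g. J/kg.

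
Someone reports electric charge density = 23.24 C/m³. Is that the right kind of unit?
Yes

electric charge density has SI base units: A * s / m^3
C/m³ reduces to the same SI base units, so it is a valid unit for electric charge density.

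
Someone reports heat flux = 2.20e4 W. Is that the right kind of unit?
No

heat flux has SI base units: kg / s^3
W does NOT reduce to kg / s^3; a valid unit for heat flux would be e.g. W/m².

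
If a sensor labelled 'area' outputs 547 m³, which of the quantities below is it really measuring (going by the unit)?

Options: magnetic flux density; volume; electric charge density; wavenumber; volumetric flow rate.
volume

area should have units dimensionally equivalent to m^2 (e.g. m²).
The given unit 'm³' reduces to m^3. Of the listed options, that is the dimensionality of volume.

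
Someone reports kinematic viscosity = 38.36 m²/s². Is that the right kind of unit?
No

kinematic viscosity has SI base units: m^2 / s
m²/s² does NOT reduce to m^2 / s; a valid unit for kinematic viscosity would be e.g. m²/s.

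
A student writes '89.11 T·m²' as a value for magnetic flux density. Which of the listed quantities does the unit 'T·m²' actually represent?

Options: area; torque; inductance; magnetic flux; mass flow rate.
magnetic flux

magnetic flux density should have units dimensionally equivalent to kg / (A * s^2) (e.g. T).
The given unit 'T·m²' reduces to kg * m^2 / (A * s^2). Of the listed options, that is the dimensionality of magnetic flux.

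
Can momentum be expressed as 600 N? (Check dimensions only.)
No

momentum has SI base units: kg * m / s
N does NOT reduce to kg * m / s; a valid unit for momentum would be e.g. kg·m/s.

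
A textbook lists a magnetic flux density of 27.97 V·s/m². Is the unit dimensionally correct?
Yes

magnetic flux density has SI base units: kg / (A * s^2)
V·s/m² reduces to the same SI base units, so it is a valid unit for magnetic flux density.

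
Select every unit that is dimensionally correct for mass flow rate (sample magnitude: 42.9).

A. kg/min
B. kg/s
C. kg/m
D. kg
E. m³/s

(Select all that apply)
A, B

mass flow rate has SI base units: kg / s

Checking each option against kg / s:
  A. kg/min: ✓ matches
  B. kg/s: ✓ matches
  C. kg/m: ✗ does not match
  D. kg: ✗ does not match
  E. m³/s: ✗ does not match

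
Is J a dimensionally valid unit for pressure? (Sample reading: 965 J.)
No

pressure has SI base units: kg / (m * s^2)
J does NOT reduce to kg / (m * s^2); a valid unit for pressure would be e.g. Pa.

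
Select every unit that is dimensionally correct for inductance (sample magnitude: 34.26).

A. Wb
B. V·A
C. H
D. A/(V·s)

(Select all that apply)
C

inductance has SI base units: kg * m^2 / (A^2 * s^2)

Checking each option against kg * m^2 / (A^2 * s^2):
  A. Wb: ✗ does not match
  B. V·A: ✗ does not match
  C. H: ✓ matches
  D. A/(V·s): ✗ does not match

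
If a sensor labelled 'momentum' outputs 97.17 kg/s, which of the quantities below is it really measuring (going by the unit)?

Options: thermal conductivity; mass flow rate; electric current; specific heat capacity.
mass flow rate

momentum should have units dimensionally equivalent to kg * m / s (e.g. kg·m/s).
The given unit 'kg/s' reduces to kg / s. Of the listed options, that is the dimensionality of mass flow rate.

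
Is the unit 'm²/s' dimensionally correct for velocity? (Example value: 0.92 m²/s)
No

velocity has SI base units: m / s
m²/s does NOT reduce to m / s; a valid unit for velocity would be e.g. m/s.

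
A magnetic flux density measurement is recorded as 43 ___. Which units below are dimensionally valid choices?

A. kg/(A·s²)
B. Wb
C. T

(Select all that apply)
A, C

magnetic flux density has SI base units: kg / (A * s^2)

Checking each option against kg / (A * s^2):
  A. kg/(A·s²): ✓ matches
  B. Wb: ✗ does not match
  C. T: ✓ matches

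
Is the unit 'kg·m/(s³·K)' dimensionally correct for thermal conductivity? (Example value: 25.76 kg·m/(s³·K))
Yes

thermal conductivity has SI base units: kg * m / (s^3 * K)
kg·m/(s³·K) reduces to the same SI base units, so it is a valid unit for thermal conductivity.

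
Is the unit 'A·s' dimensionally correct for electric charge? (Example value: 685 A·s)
Yes

electric charge has SI base units: A * s
A·s reduces to the same SI base units, so it is a valid unit for electric charge.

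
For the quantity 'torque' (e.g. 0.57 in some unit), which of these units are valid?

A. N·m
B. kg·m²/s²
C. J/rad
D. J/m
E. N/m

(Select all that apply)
A, B, C

torque has SI base units: kg * m^2 / s^2

Checking each option against kg * m^2 / s^2:
  A. N·m: ✓ matches
  B. kg·m²/s²: ✓ matches
  C. J/rad: ✓ matches
  D. J/m: ✗ does not match
  E. N/m: ✗ does not match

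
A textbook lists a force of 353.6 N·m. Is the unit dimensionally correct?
No

force has SI base units: kg * m / s^2
N·m does NOT reduce to kg * m / s^2; a valid unit for force would be e.g. N.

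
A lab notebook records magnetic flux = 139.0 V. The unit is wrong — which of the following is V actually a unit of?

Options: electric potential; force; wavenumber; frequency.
electric potential

magnetic flux should have units dimensionally equivalent to kg * m^2 / (A * s^2) (e.g. Wb).
The given unit 'V' reduces to kg * m^2 / (A * s^3). Of the listed options, that is the dimensionality of electric potential.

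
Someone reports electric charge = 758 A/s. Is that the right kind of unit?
No

electric charge has SI base units: A * s
A/s does NOT reduce to A * s; a valid unit for electric charge would be e.g. C.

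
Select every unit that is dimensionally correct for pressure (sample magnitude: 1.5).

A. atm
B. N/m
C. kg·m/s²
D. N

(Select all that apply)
A

pressure has SI base units: kg / (m * s^2)

Checking each option against kg / (m * s^2):
  A. atm: ✓ matches
  B. N/m: ✗ does not match
  C. kg·m/s²: ✗ does not match
  D. N: ✗ does not match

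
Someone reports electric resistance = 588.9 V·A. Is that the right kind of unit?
No

electric resistance has SI base units: kg * m^2 / (A^2 * s^3)
V·A does NOT reduce to kg * m^2 / (A^2 * s^3); a valid unit for electric resistance would be e.g. Ω.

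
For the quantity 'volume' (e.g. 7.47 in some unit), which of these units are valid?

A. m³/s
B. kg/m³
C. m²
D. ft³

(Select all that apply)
D

volume has SI base units: m^3

Checking each option against m^3:
  A. m³/s: ✗ does not match
  B. kg/m³: ✗ does not match
  C. m²: ✗ does not match
  D. ft³: ✓ matches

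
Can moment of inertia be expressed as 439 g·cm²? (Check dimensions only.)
Yes

moment of inertia has SI base units: kg * m^2
g·cm² reduces to the same SI base units, so it is a valid unit for moment of inertia.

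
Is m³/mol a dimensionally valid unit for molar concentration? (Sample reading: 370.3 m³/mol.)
No

molar concentration has SI base units: mol / m^3
m³/mol does NOT reduce to mol / m^3; a valid unit for molar concentration would be e.g. mol/m³.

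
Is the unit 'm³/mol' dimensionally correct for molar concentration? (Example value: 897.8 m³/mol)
No

molar concentration has SI base units: mol / m^3
m³/mol does NOT reduce to mol / m^3; a valid unit for molar concentration would be e.g. mol/m³.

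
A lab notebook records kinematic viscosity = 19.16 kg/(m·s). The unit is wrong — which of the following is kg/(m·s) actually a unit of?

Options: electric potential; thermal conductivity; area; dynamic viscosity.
dynamic viscosity

kinematic viscosity should have units dimensionally equivalent to m^2 / s (e.g. m²/s).
The given unit 'kg/(m·s)' reduces to kg / (m * s). Of the listed options, that is the dimensionality of dynamic viscosity.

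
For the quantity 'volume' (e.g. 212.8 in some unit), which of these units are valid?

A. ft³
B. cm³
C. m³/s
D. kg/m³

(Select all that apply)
A, B

volume has SI base units: m^3

Checking each option against m^3:
  A. ft³: ✓ matches
  B. cm³: ✓ matches
  C. m³/s: ✗ does not match
  D. kg/m³: ✗ does not match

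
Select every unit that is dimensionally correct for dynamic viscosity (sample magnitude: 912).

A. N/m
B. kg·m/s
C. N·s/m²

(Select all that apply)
C

dynamic viscosity has SI base units: kg / (m * s)

Checking each option against kg / (m * s):
  A. N/m: ✗ does not match
  B. kg·m/s: ✗ does not match
  C. N·s/m²: ✓ matches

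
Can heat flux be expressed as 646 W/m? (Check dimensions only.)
No

heat flux has SI base units: kg / s^3
W/m does NOT reduce to kg / s^3; a valid unit for heat flux would be e.g. W/m².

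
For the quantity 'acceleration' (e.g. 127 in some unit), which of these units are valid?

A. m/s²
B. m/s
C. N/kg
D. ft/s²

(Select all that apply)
A, C, D

acceleration has SI base units: m / s^2

Checking each option against m / s^2:
  A. m/s²: ✓ matches
  B. m/s: ✗ does not match
  C. N/kg: ✓ matches
  D. ft/s²: ✓ matches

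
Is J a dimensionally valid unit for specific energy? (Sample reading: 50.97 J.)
No

specific energy has SI base units: m^2 / s^2
J does NOT reduce to m^2 / s^2; a valid unit for specific energy would be e.g. J/kg.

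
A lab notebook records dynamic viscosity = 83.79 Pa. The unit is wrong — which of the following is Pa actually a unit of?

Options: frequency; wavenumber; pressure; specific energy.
pressure

dynamic viscosity should have units dimensionally equivalent to kg / (m * s) (e.g. Pa·s).
The given unit 'Pa' reduces to kg / (m * s^2). Of the listed options, that is the dimensionality of pressure.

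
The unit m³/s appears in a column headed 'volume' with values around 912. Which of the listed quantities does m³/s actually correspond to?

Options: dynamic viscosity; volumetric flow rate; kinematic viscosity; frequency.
volumetric flow rate

volume should have units dimensionally equivalent to m^3 (e.g. m³).
The given unit 'm³/s' reduces to m^3 / s. Of the listed options, that is the dimensionality of volumetric flow rate.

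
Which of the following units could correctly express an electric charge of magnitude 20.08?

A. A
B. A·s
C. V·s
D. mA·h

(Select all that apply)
B, D

electric charge has SI base units: A * s

Checking each option against A * s:
  A. A: ✗ does not match
  B. A·s: ✓ matches
  C. V·s: ✗ does not match
  D. mA·h: ✓ matches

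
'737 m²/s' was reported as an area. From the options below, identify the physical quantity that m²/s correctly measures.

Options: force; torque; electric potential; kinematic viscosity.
kinematic viscosity

area should have units dimensionally equivalent to m^2 (e.g. m²).
The given unit 'm²/s' reduces to m^2 / s. Of the listed options, that is the dimensionality of kinematic viscosity.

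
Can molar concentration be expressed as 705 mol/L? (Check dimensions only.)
Yes

molar concentration has SI base units: mol / m^3
mol/L reduces to the same SI base units, so it is a valid unit for molar concentration.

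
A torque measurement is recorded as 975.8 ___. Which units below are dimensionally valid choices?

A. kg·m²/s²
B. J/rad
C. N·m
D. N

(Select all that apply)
A, B, C

torque has SI base units: kg * m^2 / s^2

Checking each option against kg * m^2 / s^2:
  A. kg·m²/s²: ✓ matches
  B. J/rad: ✓ matches
  C. N·m: ✓ matches
  D. N: ✗ does not match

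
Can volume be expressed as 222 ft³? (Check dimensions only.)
Yes

volume has SI base units: m^3
ft³ reduces to the same SI base units, so it is a valid unit for volume.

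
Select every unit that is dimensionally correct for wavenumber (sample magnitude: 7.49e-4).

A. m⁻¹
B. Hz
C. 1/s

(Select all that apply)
A

wavenumber has SI base units: 1 / m

Checking each option against 1 / m:
  A. m⁻¹: ✓ matches
  B. Hz: ✗ does not match
  C. 1/s: ✗ does not match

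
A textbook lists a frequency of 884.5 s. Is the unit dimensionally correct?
No

frequency has SI base units: 1 / s
s does NOT reduce to 1 / s; a valid unit for frequency would be e.g. Hz.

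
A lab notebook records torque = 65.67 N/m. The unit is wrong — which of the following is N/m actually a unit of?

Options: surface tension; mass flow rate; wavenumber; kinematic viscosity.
surface tension

torque should have units dimensionally equivalent to kg * m^2 / s^2 (e.g. N·m).
The given unit 'N/m' reduces to kg / s^2. Of the listed options, that is the dimensionality of surface tension.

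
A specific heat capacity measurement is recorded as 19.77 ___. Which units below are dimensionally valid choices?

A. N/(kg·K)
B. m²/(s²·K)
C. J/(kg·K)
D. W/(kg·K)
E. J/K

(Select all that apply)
B, C

specific heat capacity has SI base units: m^2 / (s^2 * K)

Checking each option against m^2 / (s^2 * K):
  A. N/(kg·K): ✗ does not match
  B. m²/(s²·K): ✓ matches
  C. J/(kg·K): ✓ matches
  D. W/(kg·K): ✗ does not match
  E. J/K: ✗ does not match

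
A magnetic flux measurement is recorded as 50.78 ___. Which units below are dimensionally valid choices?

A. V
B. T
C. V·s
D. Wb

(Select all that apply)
C, D

magnetic flux has SI base units: kg * m^2 / (A * s^2)

Checking each option against kg * m^2 / (A * s^2):
  A. V: ✗ does not match
  B. T: ✗ does not match
  C. V·s: ✓ matches
  D. Wb: ✓ matches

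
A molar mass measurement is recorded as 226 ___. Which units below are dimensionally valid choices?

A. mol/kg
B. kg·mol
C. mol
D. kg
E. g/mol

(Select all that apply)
E

molar mass has SI base units: kg / mol

Checking each option against kg / mol:
  A. mol/kg: ✗ does not match
  B. kg·mol: ✗ does not match
  C. mol: ✗ does not match
  D. kg: ✗ does not match
  E. g/mol: ✓ matches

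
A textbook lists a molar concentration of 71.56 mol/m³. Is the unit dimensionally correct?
Yes

molar concentration has SI base units: mol / m^3
mol/m³ reduces to the same SI base units, so it is a valid unit for molar concentration.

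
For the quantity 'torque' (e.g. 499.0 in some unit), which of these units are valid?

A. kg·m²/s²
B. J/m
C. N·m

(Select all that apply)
A, C

torque has SI base units: kg * m^2 / s^2

Checking each option against kg * m^2 / s^2:
  A. kg·m²/s²: ✓ matches
  B. J/m: ✗ does not match
  C. N·m: ✓ matches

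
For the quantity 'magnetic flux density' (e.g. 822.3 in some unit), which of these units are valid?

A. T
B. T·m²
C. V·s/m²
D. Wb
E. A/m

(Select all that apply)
A, C

magnetic flux density has SI base units: kg / (A * s^2)

Checking each option against kg / (A * s^2):
  A. T: ✓ matches
  B. T·m²: ✗ does not match
  C. V·s/m²: ✓ matches
  D. Wb: ✗ does not match
  E. A/m: ✗ does not match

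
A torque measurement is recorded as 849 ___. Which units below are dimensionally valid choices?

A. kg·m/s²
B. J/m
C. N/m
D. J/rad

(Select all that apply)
D

torque has SI base units: kg * m^2 / s^2

Checking each option against kg * m^2 / s^2:
  A. kg·m/s²: ✗ does not match
  B. J/m: ✗ does not match
  C. N/m: ✗ does not match
  D. J/rad: ✓ matches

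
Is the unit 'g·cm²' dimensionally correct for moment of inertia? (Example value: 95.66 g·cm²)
Yes

moment of inertia has SI base units: kg * m^2
g·cm² reduces to the same SI base units, so it is a valid unit for moment of inertia.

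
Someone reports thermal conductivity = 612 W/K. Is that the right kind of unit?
No

thermal conductivity has SI base units: kg * m / (s^3 * K)
W/K does NOT reduce to kg * m / (s^3 * K); a valid unit for thermal conductivity would be e.g. W/(m·K).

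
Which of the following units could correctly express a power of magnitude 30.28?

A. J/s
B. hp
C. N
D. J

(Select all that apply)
A, B

power has SI base units: kg * m^2 / s^3

Checking each option against kg * m^2 / s^3:
  A. J/s: ✓ matches
  B. hp: ✓ matches
  C. N: ✗ does not match
  D. J: ✗ does not match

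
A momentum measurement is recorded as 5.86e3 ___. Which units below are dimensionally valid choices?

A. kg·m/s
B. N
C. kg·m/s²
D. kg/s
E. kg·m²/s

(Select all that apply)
A

momentum has SI base units: kg * m / s

Checking each option against kg * m / s:
  A. kg·m/s: ✓ matches
  B. N: ✗ does not match
  C. kg·m/s²: ✗ does not match
  D. kg/s: ✗ does not match
  E. kg·m²/s: ✗ does not match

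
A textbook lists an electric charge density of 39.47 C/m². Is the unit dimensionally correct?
No

electric charge density has SI base units: A * s / m^3
C/m² does NOT reduce to A * s / m^3; a valid unit for electric charge density would be e.g. C/m³.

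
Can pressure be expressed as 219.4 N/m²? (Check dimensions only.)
Yes

pressure has SI base units: kg / (m * s^2)
N/m² reduces to the same SI base units, so it is a valid unit for pressure.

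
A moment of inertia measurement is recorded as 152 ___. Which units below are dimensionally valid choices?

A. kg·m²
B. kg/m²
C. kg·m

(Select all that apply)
A

moment of inertia has SI base units: kg * m^2

Checking each option against kg * m^2:
  A. kg·m²: ✓ matches
  B. kg/m²: ✗ does not match
  C. kg·m: ✗ does not match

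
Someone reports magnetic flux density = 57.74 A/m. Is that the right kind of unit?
No

magnetic flux density has SI base units: kg / (A * s^2)
A/m does NOT reduce to kg / (A * s^2); a valid unit for magnetic flux density would be e.g. T.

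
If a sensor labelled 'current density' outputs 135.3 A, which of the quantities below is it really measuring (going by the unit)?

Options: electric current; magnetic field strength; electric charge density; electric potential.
electric current

current density should have units dimensionally equivalent to A / m^2 (e.g. A/m²).
The given unit 'A' reduces to A. Of the listed options, that is the dimensionality of electric current.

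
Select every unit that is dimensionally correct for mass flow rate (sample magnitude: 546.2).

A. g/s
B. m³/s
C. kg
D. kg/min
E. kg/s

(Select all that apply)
A, D, E

mass flow rate has SI base units: kg / s

Checking each option against kg / s:
  A. g/s: ✓ matches
  B. m³/s: ✗ does not match
  C. kg: ✗ does not match
  D. kg/min: ✓ matches
  E. kg/s: ✓ matches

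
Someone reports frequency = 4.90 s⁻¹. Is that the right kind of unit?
Yes

frequency has SI base units: 1 / s
s⁻¹ reduces to the same SI base units, so it is a valid unit for frequency.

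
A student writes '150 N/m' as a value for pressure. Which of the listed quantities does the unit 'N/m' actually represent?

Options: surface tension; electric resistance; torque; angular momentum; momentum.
surface tension

pressure should have units dimensionally equivalent to kg / (m * s^2) (e.g. Pa).
The given unit 'N/m' reduces to kg / s^2. Of the listed options, that is the dimensionality of surface tension.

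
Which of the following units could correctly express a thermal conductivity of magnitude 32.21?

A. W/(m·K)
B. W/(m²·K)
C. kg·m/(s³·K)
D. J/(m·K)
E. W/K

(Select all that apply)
A, C

thermal conductivity has SI base units: kg * m / (s^3 * K)

Checking each option against kg * m / (s^3 * K):
  A. W/(m·K): ✓ matches
  B. W/(m²·K): ✗ does not match
  C. kg·m/(s³·K): ✓ matches
  D. J/(m·K): ✗ does not match
  E. W/K: ✗ does not match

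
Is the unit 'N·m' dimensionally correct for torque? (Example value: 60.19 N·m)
Yes

torque has SI base units: kg * m^2 / s^2
N·m reduces to the same SI base units, so it is a valid unit for torque.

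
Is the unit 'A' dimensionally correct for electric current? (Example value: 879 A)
Yes

electric current has SI base units: A
A reduces to the same SI base units, so it is a valid unit for electric current.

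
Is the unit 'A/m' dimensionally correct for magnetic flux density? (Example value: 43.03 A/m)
No

magnetic flux density has SI base units: kg / (A * s^2)
A/m does NOT reduce to kg / (A * s^2); a valid unit for magnetic flux density would be e.g. T.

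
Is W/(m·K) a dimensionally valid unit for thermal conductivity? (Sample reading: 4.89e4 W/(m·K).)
Yes

thermal conductivity has SI base units: kg * m / (s^3 * K)
W/(m·K) reduces to the same SI base units, so it is a valid unit for thermal conductivity.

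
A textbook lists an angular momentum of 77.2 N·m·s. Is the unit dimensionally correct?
Yes

angular momentum has SI base units: kg * m^2 / s
N·m·s reduces to the same SI base units, so it is a valid unit for angular momentum.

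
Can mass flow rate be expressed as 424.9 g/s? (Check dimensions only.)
Yes

mass flow rate has SI base units: kg / s
g/s reduces to the same SI base units, so it is a valid unit for mass flow rate.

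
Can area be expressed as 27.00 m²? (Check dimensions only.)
Yes

area has SI base units: m^2
m² reduces to the same SI base units, so it is a valid unit for area.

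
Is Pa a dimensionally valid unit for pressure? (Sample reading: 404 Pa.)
Yes

pressure has SI base units: kg / (m * s^2)
Pa reduces to the same SI base units, so it is a valid unit for pressure.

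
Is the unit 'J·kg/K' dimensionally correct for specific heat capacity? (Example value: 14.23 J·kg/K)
No

specific heat capacity has SI base units: m^2 / (s^2 * K)
J·kg/K does NOT reduce to m^2 / (s^2 * K); a valid unit for specific heat capacity would be e.g. J/(kg·K).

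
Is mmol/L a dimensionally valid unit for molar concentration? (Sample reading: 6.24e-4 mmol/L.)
Yes

molar concentration has SI base units: mol / m^3
mmol/L reduces to the same SI base units, so it is a valid unit for molar concentration.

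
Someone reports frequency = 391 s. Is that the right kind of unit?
No

frequency has SI base units: 1 / s
s does NOT reduce to 1 / s; a valid unit for frequency would be e.g. Hz.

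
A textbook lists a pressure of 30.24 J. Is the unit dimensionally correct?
No

pressure has SI base units: kg / (m * s^2)
J does NOT reduce to kg / (m * s^2); a valid unit for pressure would be e.g. Pa.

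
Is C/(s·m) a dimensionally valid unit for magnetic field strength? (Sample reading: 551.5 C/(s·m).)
Yes

magnetic field strength has SI base units: A / m
C/(s·m) reduces to the same SI base units, so it is a valid unit for magnetic field strength.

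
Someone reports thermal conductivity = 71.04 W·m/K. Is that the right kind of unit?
No

thermal conductivity has SI base units: kg * m / (s^3 * K)
W·m/K does NOT reduce to kg * m / (s^3 * K); a valid unit for thermal conductivity would be e.g. W/(m·K).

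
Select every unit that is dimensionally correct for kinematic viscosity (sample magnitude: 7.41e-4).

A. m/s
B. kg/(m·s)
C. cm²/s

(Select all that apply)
C

kinematic viscosity has SI base units: m^2 / s

Checking each option against m^2 / s:
  A. m/s: ✗ does not match
  B. kg/(m·s): ✗ does not match
  C. cm²/s: ✓ matches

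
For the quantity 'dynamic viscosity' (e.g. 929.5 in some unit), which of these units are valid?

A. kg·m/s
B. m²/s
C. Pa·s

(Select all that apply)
C

dynamic viscosity has SI base units: kg / (m * s)

Checking each option against kg / (m * s):
  A. kg·m/s: ✗ does not match
  B. m²/s: ✗ does not match
  C. Pa·s: ✓ matches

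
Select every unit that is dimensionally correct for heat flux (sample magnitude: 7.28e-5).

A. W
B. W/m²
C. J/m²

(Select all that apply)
B

heat flux has SI base units: kg / s^3

Checking each option against kg / s^3:
  A. W: ✗ does not match
  B. W/m²: ✓ matches
  C. J/m²: ✗ does not match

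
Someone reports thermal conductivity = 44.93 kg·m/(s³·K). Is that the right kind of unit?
Yes

thermal conductivity has SI base units: kg * m / (s^3 * K)
kg·m/(s³·K) reduces to the same SI base units, so it is a valid unit for thermal conductivity.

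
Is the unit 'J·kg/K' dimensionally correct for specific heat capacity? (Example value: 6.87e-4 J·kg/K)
No

specific heat capacity has SI base units: m^2 / (s^2 * K)
J·kg/K does NOT reduce to m^2 / (s^2 * K); a valid unit for specific heat capacity would be e.g. J/(kg·K).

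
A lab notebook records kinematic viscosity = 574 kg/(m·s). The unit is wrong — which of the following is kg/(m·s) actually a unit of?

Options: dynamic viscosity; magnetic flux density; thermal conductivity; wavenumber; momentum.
dynamic viscosity

kinematic viscosity should have units dimensionally equivalent to m^2 / s (e.g. m²/s).
The given unit 'kg/(m·s)' reduces to kg / (m * s). Of the listed options, that is the dimensionality of dynamic viscosity.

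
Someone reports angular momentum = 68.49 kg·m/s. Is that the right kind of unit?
No

angular momentum has SI base units: kg * m^2 / s
kg·m/s does NOT reduce to kg * m^2 / s; a valid unit for angular momentum would be e.g. kg·m²/s.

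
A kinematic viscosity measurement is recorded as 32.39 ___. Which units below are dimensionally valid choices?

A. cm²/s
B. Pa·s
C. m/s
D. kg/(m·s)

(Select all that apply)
A

kinematic viscosity has SI base units: m^2 / s

Checking each option against m^2 / s:
  A. cm²/s: ✓ matches
  B. Pa·s: ✗ does not match
  C. m/s: ✗ does not match
  D. kg/(m·s): ✗ does not match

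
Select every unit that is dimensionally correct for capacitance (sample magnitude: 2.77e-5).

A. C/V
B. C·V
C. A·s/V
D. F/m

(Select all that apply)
A, C

capacitance has SI base units: A^2 * s^4 / (kg * m^2)

Checking each option against A^2 * s^4 / (kg * m^2):
  A. C/V: ✓ matches
  B. C·V: ✗ does not match
  C. A·s/V: ✓ matches
  D. F/m: ✗ does not match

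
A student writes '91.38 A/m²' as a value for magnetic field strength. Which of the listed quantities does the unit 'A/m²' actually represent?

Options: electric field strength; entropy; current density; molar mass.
current density

magnetic field strength should have units dimensionally equivalent to A / m (e.g. A/m).
The given unit 'A/m²' reduces to A / m^2. Of the listed options, that is the dimensionality of current density.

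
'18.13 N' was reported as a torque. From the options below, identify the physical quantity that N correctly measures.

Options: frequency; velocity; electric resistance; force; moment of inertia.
force

torque should have units dimensionally equivalent to kg * m^2 / s^2 (e.g. N·m).
The given unit 'N' reduces to kg * m / s^2. Of the listed options, that is the dimensionality of force.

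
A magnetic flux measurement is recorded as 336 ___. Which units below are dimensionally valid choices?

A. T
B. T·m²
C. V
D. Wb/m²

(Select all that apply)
B

magnetic flux has SI base units: kg * m^2 / (A * s^2)

Checking each option against kg * m^2 / (A * s^2):
  A. T: ✗ does not match
  B. T·m²: ✓ matches
  C. V: ✗ does not match
  D. Wb/m²: ✗ does not match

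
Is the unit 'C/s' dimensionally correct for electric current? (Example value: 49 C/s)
Yes

electric current has SI base units: A
C/s reduces to the same SI base units, so it is a valid unit for electric current.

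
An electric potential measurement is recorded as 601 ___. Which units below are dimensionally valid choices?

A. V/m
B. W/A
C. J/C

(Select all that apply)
B, C

electric potential has SI base units: kg * m^2 / (A * s^3)

Checking each option against kg * m^2 / (A * s^3):
  A. V/m: ✗ does not match
  B. W/A: ✓ matches
  C. J/C: ✓ matches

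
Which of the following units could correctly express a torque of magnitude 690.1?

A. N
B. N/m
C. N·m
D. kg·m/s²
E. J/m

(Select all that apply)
C

torque has SI base units: kg * m^2 / s^2

Checking each option against kg * m^2 / s^2:
  A. N: ✗ does not match
  B. N/m: ✗ does not match
  C. N·m: ✓ matches
  D. kg·m/s²: ✗ does not match
  E. J/m: ✗ does not match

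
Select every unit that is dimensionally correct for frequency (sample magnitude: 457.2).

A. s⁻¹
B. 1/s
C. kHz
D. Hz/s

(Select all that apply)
A, B, C

frequency has SI base units: 1 / s

Checking each option against 1 / s:
  A. s⁻¹: ✓ matches
  B. 1/s: ✓ matches
  C. kHz: ✓ matches
  D. Hz/s: ✗ does not match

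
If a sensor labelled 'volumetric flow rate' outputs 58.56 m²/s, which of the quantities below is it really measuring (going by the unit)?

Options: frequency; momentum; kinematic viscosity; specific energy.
kinematic viscosity

volumetric flow rate should have units dimensionally equivalent to m^3 / s (e.g. m³/s).
The given unit 'm²/s' reduces to m^2 / s. Of the listed options, that is the dimensionality of kinematic viscosity.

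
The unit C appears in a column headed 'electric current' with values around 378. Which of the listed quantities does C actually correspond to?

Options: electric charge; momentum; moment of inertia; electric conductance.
electric charge

electric current should have units dimensionally equivalent to A (e.g. A).
The given unit 'C' reduces to A * s. Of the listed options, that is the dimensionality of electric charge.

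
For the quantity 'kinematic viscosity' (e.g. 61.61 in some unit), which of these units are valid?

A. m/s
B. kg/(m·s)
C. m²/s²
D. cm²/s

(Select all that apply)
D

kinematic viscosity has SI base units: m^2 / s

Checking each option against m^2 / s:
  A. m/s: ✗ does not match
  B. kg/(m·s): ✗ does not match
  C. m²/s²: ✗ does not match
  D. cm²/s: ✓ matches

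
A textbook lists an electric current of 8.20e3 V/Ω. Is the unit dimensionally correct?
Yes

electric current has SI base units: A
V/Ω reduces to the same SI base units, so it is a valid unit for electric current.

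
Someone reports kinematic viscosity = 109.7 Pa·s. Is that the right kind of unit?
No

kinematic viscosity has SI base units: m^2 / s
Pa·s does NOT reduce to m^2 / s; a valid unit for kinematic viscosity would be e.g. m²/s.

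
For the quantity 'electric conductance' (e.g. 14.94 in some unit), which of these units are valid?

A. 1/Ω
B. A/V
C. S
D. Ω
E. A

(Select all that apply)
A, B, C

electric conductance has SI base units: A^2 * s^3 / (kg * m^2)

Checking each option against A^2 * s^3 / (kg * m^2):
  A. 1/Ω: ✓ matches
  B. A/V: ✓ matches
  C. S: ✓ matches
  D. Ω: ✗ does not match
  E. A: ✗ does not match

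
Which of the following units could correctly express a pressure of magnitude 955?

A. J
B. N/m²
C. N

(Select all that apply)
B

pressure has SI base units: kg / (m * s^2)

Checking each option against kg / (m * s^2):
  A. J: ✗ does not match
  B. N/m²: ✓ matches
  C. N: ✗ does not match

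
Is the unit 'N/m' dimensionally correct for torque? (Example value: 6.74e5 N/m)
No

torque has SI base units: kg * m^2 / s^2
N/m does NOT reduce to kg * m^2 / s^2; a valid unit for torque would be e.g. N·m.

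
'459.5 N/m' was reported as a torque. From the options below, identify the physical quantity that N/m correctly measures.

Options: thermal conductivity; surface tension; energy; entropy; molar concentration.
surface tension

torque should have units dimensionally equivalent to kg * m^2 / s^2 (e.g. N·m).
The given unit 'N/m' reduces to kg / s^2. Of the listed options, that is the dimensionality of surface tension.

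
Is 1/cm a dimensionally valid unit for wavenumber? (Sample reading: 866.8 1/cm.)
Yes

wavenumber has SI base units: 1 / m
1/cm reduces to the same SI base units, so it is a valid unit for wavenumber.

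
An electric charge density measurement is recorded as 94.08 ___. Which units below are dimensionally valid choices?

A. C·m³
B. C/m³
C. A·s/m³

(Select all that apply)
B, C

electric charge density has SI base units: A * s / m^3

Checking each option against A * s / m^3:
  A. C·m³: ✗ does not match
  B. C/m³: ✓ matches
  C. A·s/m³: ✓ matches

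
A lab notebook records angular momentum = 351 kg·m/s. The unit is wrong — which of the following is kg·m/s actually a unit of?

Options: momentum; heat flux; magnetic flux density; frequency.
momentum

angular momentum should have units dimensionally equivalent to kg * m^2 / s (e.g. kg·m²/s).
The given unit 'kg·m/s' reduces to kg * m / s. Of the listed options, that is the dimensionality of momentum.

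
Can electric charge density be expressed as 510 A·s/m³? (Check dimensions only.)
Yes

electric charge density has SI base units: A * s / m^3
A·s/m³ reduces to the same SI base units, so it is a valid unit for electric charge density.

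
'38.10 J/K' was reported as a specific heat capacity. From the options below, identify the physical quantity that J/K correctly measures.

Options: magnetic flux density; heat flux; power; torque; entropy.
entropy

specific heat capacity should have units dimensionally equivalent to m^2 / (s^2 * K) (e.g. J/(kg·K)).
The given unit 'J/K' reduces to kg * m^2 / (s^2 * K). Of the listed options, that is the dimensionality of entropy.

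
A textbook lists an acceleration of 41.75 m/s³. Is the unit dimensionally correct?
No

acceleration has SI base units: m / s^2
m/s³ does NOT reduce to m / s^2; a valid unit for acceleration would be e.g. m/s².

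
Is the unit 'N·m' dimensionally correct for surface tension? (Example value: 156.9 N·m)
No

surface tension has SI base units: kg / s^2
N·m does NOT reduce to kg / s^2; a valid unit for surface tension would be e.g. N/m.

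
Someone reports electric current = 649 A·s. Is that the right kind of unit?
No

electric current has SI base units: A
A·s does NOT reduce to A; a valid unit for electric current would be e.g. A.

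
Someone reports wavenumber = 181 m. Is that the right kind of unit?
No

wavenumber has SI base units: 1 / m
m does NOT reduce to 1 / m; a valid unit for wavenumber would be e.g. 1/m.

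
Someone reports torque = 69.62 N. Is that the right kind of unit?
No

torque has SI base units: kg * m^2 / s^2
N does NOT reduce to kg * m^2 / s^2; a valid unit for torque would be e.g. N·m.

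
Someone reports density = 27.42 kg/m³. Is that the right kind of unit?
Yes

density has SI base units: kg / m^3
kg/m³ reduces to the same SI base units, so it is a valid unit for density.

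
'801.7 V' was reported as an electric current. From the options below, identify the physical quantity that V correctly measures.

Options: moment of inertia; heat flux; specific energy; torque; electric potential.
electric potential

electric current should have units dimensionally equivalent to A (e.g. A).
The given unit 'V' reduces to kg * m^2 / (A * s^3). Of the listed options, that is the dimensionality of electric potential.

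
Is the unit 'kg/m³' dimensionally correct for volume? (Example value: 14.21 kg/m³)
No

volume has SI base units: m^3
kg/m³ does NOT reduce to m^3; a valid unit for volume would be e.g. m³.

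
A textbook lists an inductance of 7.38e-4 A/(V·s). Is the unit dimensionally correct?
No

inductance has SI base units: kg * m^2 / (A^2 * s^2)
A/(V·s) does NOT reduce to kg * m^2 / (A^2 * s^2); a valid unit for inductance would be e.g. H.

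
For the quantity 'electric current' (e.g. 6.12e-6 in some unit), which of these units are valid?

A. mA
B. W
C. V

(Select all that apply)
A

electric current has SI base units: A

Checking each option against A:
  A. mA: ✓ matches
  B. W: ✗ does not match
  C. V: ✗ does not match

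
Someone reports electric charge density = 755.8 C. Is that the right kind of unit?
No

electric charge density has SI base units: A * s / m^3
C does NOT reduce to A * s / m^3; a valid unit for electric charge density would be e.g. C/m³.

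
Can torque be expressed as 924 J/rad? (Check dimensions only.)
Yes

torque has SI base units: kg * m^2 / s^2
J/rad reduces to the same SI base units, so it is a valid unit for torque.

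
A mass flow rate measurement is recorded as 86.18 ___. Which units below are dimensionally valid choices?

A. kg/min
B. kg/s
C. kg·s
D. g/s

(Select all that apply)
A, B, D

mass flow rate has SI base units: kg / s

Checking each option against kg / s:
  A. kg/min: ✓ matches
  B. kg/s: ✓ matches
  C. kg·s: ✗ does not match
  D. g/s: ✓ matches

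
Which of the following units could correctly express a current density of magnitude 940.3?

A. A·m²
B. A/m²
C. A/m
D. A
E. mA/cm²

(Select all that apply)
B, E

current density has SI base units: A / m^2

Checking each option against A / m^2:
  A. A·m²: ✗ does not match
  B. A/m²: ✓ matches
  C. A/m: ✗ does not match
  D. A: ✗ does not match
  E. mA/cm²: ✓ matches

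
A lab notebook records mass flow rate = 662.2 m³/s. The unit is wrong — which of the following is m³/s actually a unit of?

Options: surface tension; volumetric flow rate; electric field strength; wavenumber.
volumetric flow rate

mass flow rate should have units dimensionally equivalent to kg / s (e.g. kg/s).
The given unit 'm³/s' reduces to m^3 / s. Of the listed options, that is the dimensionality of volumetric flow rate.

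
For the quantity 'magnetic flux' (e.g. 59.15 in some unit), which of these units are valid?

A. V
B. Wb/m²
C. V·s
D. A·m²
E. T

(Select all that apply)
C

magnetic flux has SI base units: kg * m^2 / (A * s^2)

Checking each option against kg * m^2 / (A * s^2):
  A. V: ✗ does not match
  B. Wb/m²: ✗ does not match
  C. V·s: ✓ matches
  D. A·m²: ✗ does not match
  E. T: ✗ does not match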